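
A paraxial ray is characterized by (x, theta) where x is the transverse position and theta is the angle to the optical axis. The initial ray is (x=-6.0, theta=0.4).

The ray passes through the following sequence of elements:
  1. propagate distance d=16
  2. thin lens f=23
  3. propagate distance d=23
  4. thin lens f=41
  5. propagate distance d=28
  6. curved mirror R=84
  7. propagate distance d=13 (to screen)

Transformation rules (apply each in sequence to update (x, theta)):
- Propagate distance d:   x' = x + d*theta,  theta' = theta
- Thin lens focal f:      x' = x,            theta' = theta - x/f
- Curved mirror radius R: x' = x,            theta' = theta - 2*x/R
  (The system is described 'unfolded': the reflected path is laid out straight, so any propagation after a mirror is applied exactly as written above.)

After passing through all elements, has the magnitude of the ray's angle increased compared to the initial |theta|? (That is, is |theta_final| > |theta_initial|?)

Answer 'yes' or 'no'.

Initial: x=-6.0000 theta=0.4000
After 1 (propagate distance d=16): x=0.4000 theta=0.4000
After 2 (thin lens f=23): x=0.4000 theta=44/115 (≈0.3826)
After 3 (propagate distance d=23): x=9.2000 theta=44/115 (≈0.3826)
After 4 (thin lens f=41): x=9.2000 theta=746/4715 (≈0.1582)
After 5 (propagate distance d=28): x=64266/4715 (≈13.6301) theta=746/4715 (≈0.1582)
After 6 (curved mirror R=84): x=64266/4715 (≈13.6301) theta=-5489/33005 (≈-0.1663)
After 7 (propagate distance d=13 (to screen)): x=75701/6601 (≈11.4681) theta=-5489/33005 (≈-0.1663)
|theta_initial|=0.4000 |theta_final|=5489/33005 (≈0.1663) -> not increased

Answer: no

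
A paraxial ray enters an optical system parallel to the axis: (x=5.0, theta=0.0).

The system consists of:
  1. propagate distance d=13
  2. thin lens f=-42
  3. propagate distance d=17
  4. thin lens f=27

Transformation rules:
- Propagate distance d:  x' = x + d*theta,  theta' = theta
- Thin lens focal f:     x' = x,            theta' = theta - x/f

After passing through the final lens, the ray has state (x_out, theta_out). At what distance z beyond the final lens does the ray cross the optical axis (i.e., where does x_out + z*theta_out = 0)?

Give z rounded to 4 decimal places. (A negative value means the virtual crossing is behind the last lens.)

Answer: 49.7813

Derivation:
Initial: x=5.0000 theta=0.0000
After 1 (propagate distance d=13): x=5.0000 theta=0.0000
After 2 (thin lens f=-42): x=5.0000 theta=5/42 (≈0.1190)
After 3 (propagate distance d=17): x=295/42 (≈7.0238) theta=5/42 (≈0.1190)
After 4 (thin lens f=27): x=295/42 (≈7.0238) theta=-80/567 (≈-0.1411)
z_focus = -x_out/theta_out = -(295/42)/(-80/567) = 1593/32 ≈ 49.7813
Rounded to 4 decimal places: z = 49.7813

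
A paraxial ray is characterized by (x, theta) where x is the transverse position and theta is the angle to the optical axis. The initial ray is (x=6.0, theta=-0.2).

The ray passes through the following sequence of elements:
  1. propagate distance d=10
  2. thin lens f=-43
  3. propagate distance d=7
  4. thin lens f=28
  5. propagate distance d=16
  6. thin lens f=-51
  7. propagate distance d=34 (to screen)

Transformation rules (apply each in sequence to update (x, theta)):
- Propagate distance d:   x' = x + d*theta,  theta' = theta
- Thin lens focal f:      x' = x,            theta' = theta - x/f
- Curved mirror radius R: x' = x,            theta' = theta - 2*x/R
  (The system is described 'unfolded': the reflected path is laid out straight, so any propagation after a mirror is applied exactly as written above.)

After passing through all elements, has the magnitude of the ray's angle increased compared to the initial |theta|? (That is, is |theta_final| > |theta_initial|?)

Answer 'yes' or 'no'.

Initial: x=6.0000 theta=-0.2000
After 1 (propagate distance d=10): x=4.0000 theta=-0.2000
After 2 (thin lens f=-43): x=4.0000 theta=-23/215 (≈-0.1070)
After 3 (propagate distance d=7): x=699/215 (≈3.2512) theta=-23/215 (≈-0.1070)
After 4 (thin lens f=28): x=699/215 (≈3.2512) theta=-1343/6020 (≈-0.2231)
After 5 (propagate distance d=16): x=-479/1505 (≈-0.3183) theta=-1343/6020 (≈-0.2231)
After 6 (thin lens f=-51): x=-479/1505 (≈-0.3183) theta=-70409/307020 (≈-0.2293)
After 7 (propagate distance d=34 (to screen)): x=-10469/1290 (≈-8.1155) theta=-70409/307020 (≈-0.2293)
|theta_initial|=0.2000 |theta_final|=70409/307020 (≈0.2293) -> increased

Answer: yes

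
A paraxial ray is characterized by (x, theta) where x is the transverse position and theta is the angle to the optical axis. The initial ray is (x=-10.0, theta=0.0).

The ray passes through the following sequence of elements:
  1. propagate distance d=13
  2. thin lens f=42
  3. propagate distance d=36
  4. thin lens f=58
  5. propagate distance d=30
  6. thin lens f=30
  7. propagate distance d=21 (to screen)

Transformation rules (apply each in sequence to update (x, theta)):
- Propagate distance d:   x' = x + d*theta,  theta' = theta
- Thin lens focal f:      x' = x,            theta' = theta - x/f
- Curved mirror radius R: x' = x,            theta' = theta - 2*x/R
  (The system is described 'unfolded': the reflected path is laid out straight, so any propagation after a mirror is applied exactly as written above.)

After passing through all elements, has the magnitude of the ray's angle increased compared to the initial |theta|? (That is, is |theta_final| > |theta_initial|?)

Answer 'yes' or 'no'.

Initial: x=-10.0000 theta=0.0000
After 1 (propagate distance d=13): x=-10.0000 theta=0.0000
After 2 (thin lens f=42): x=-10.0000 theta=5/21 (≈0.2381)
After 3 (propagate distance d=36): x=-10/7 (≈-1.4286) theta=5/21 (≈0.2381)
After 4 (thin lens f=58): x=-10/7 (≈-1.4286) theta=160/609 (≈0.2627)
After 5 (propagate distance d=30): x=1310/203 (≈6.4532) theta=160/609 (≈0.2627)
After 6 (thin lens f=30): x=1310/203 (≈6.4532) theta=1/21 (≈0.0476)
After 7 (propagate distance d=21 (to screen)): x=1513/203 (≈7.4532) theta=1/21 (≈0.0476)
|theta_initial|=0.0000 |theta_final|=1/21 (≈0.0476) -> increased

Answer: yes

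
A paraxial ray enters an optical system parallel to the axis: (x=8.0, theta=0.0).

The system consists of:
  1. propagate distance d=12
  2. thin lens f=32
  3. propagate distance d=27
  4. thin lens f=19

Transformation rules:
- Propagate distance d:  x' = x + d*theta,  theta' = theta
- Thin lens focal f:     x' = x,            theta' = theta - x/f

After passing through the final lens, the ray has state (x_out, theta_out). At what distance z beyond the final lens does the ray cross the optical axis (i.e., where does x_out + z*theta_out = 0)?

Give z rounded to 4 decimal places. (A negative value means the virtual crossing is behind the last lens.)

Initial: x=8.0000 theta=0.0000
After 1 (propagate distance d=12): x=8.0000 theta=0.0000
After 2 (thin lens f=32): x=8.0000 theta=-0.2500
After 3 (propagate distance d=27): x=1.2500 theta=-0.2500
After 4 (thin lens f=19): x=1.2500 theta=-6/19 (≈-0.3158)
z_focus = -x_out/theta_out = -(1.2500)/(-6/19) = 95/24 ≈ 3.9583
Rounded to 4 decimal places: z = 3.9583

Answer: 3.9583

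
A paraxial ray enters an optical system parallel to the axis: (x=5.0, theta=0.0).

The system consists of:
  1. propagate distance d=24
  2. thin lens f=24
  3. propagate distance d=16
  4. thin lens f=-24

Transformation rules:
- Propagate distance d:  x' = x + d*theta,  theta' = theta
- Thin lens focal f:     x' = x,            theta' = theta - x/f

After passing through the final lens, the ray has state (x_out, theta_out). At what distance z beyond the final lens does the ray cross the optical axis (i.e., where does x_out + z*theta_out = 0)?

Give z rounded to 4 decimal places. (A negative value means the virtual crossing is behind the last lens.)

Initial: x=5.0000 theta=0.0000
After 1 (propagate distance d=24): x=5.0000 theta=0.0000
After 2 (thin lens f=24): x=5.0000 theta=-5/24 (≈-0.2083)
After 3 (propagate distance d=16): x=5/3 (≈1.6667) theta=-5/24 (≈-0.2083)
After 4 (thin lens f=-24): x=5/3 (≈1.6667) theta=-5/36 (≈-0.1389)
z_focus = -x_out/theta_out = -(5/3)/(-5/36) = 12.0000
Rounded to 4 decimal places: z = 12.0000

Answer: 12.0000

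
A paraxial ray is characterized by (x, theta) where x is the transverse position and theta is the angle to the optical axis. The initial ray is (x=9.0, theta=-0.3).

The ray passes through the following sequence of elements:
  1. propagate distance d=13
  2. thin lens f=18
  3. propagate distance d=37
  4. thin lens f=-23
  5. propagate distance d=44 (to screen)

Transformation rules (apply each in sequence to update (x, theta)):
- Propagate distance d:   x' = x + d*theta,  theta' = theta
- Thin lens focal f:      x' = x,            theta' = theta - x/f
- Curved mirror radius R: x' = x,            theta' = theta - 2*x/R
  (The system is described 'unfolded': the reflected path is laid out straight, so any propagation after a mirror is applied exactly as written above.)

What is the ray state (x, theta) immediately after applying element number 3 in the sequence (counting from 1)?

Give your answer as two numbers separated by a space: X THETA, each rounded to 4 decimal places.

Initial: x=9.0000 theta=-0.3000
After 1 (propagate distance d=13): x=5.1000 theta=-0.3000
After 2 (thin lens f=18): x=5.1000 theta=-7/12 (≈-0.5833)
After 3 (propagate distance d=37): x=-989/60 (≈-16.4833) theta=-7/12 (≈-0.5833)
Rounded to 4 decimal places: x = -16.4833, theta = -0.5833

Answer: -16.4833 -0.5833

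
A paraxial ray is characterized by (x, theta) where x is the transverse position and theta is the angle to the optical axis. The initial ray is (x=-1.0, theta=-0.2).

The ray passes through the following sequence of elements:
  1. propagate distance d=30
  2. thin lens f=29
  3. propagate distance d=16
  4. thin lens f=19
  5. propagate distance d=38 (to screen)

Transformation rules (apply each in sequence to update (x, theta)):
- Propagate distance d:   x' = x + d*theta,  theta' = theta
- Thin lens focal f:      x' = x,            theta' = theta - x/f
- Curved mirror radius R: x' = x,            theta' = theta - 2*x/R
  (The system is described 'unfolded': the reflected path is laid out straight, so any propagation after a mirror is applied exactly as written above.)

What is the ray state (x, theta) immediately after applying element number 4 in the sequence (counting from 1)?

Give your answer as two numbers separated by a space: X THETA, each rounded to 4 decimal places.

Initial: x=-1.0000 theta=-0.2000
After 1 (propagate distance d=30): x=-7.0000 theta=-0.2000
After 2 (thin lens f=29): x=-7.0000 theta=6/145 (≈0.0414)
After 3 (propagate distance d=16): x=-919/145 (≈-6.3379) theta=6/145 (≈0.0414)
After 4 (thin lens f=19): x=-919/145 (≈-6.3379) theta=1033/2755 (≈0.3750)
Rounded to 4 decimal places: x = -6.3379, theta = 0.3750

Answer: -6.3379 0.3750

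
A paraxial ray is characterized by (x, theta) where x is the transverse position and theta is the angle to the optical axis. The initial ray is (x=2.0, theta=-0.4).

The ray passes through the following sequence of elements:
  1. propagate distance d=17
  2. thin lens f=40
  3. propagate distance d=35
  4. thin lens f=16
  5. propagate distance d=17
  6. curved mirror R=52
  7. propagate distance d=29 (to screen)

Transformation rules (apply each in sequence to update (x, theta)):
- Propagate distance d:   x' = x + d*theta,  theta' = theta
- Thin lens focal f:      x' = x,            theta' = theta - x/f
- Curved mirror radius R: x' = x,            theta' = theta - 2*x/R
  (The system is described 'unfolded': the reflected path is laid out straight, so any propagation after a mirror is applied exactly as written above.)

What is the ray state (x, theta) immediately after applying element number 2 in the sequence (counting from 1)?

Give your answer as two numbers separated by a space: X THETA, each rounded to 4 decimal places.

Answer: -4.8000 -0.2800

Derivation:
Initial: x=2.0000 theta=-0.4000
After 1 (propagate distance d=17): x=-4.8000 theta=-0.4000
After 2 (thin lens f=40): x=-4.8000 theta=-0.2800
Rounded to 4 decimal places: x = -4.8000, theta = -0.2800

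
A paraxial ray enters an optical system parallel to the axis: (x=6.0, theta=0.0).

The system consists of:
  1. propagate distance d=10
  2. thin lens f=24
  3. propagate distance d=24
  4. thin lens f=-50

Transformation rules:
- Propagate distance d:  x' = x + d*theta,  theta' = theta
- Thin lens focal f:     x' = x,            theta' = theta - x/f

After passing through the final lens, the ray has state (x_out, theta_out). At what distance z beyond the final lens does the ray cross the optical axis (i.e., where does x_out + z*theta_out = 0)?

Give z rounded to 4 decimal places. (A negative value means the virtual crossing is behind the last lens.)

Initial: x=6.0000 theta=0.0000
After 1 (propagate distance d=10): x=6.0000 theta=0.0000
After 2 (thin lens f=24): x=6.0000 theta=-0.2500
After 3 (propagate distance d=24): x=0.0000 theta=-0.2500
After 4 (thin lens f=-50): x=0.0000 theta=-0.2500
z_focus = -x_out/theta_out = -(0.0000)/(-0.2500) = 0.0000
Rounded to 4 decimal places: z = 0.0000

Answer: 0.0000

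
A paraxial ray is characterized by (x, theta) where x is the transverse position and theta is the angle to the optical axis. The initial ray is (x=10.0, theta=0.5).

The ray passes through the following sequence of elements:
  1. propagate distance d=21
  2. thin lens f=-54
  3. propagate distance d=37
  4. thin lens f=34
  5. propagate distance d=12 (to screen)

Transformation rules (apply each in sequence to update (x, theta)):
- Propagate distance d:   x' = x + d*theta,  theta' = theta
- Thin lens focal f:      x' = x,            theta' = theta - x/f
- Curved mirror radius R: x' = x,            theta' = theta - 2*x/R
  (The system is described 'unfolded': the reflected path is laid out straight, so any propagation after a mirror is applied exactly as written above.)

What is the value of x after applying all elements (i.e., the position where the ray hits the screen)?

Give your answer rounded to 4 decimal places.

Initial: x=10.0000 theta=0.5000
After 1 (propagate distance d=21): x=20.5000 theta=0.5000
After 2 (thin lens f=-54): x=20.5000 theta=95/108 (≈0.8796)
After 3 (propagate distance d=37): x=5729/108 (≈53.0463) theta=95/108 (≈0.8796)
After 4 (thin lens f=34): x=5729/108 (≈53.0463) theta=-49/72 (≈-0.6806)
After 5 (propagate distance d=12 (to screen)): x=4847/108 (≈44.8796) theta=-49/72 (≈-0.6806)
Rounded to 4 decimal places: x = 44.8796

Answer: 44.8796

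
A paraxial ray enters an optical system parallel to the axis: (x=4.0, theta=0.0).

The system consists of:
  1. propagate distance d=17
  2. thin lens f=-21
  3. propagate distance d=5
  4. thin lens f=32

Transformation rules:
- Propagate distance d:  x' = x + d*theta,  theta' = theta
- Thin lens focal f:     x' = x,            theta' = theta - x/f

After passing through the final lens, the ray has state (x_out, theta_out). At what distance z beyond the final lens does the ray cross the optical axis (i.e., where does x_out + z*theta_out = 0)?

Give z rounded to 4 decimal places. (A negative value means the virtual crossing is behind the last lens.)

Initial: x=4.0000 theta=0.0000
After 1 (propagate distance d=17): x=4.0000 theta=0.0000
After 2 (thin lens f=-21): x=4.0000 theta=4/21 (≈0.1905)
After 3 (propagate distance d=5): x=104/21 (≈4.9524) theta=4/21 (≈0.1905)
After 4 (thin lens f=32): x=104/21 (≈4.9524) theta=1/28 (≈0.0357)
z_focus = -x_out/theta_out = -(104/21)/(1/28) = -416/3 ≈ -138.6667
Rounded to 4 decimal places: z = -138.6667

Answer: -138.6667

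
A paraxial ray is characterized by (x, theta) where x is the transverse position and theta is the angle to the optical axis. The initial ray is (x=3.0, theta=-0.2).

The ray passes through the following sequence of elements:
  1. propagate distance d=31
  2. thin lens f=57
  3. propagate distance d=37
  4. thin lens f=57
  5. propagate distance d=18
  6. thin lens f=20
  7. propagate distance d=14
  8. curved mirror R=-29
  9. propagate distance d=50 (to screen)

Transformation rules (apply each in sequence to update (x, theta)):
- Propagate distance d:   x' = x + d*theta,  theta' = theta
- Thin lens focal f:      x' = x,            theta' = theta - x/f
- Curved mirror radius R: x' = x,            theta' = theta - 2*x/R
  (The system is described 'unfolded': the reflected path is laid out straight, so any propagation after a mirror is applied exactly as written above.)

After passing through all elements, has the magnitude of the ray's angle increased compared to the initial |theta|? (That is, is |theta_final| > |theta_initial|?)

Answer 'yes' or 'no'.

Answer: yes

Derivation:
Initial: x=3.0000 theta=-0.2000
After 1 (propagate distance d=31): x=-3.2000 theta=-0.2000
After 2 (thin lens f=57): x=-3.2000 theta=-41/285 (≈-0.1439)
After 3 (propagate distance d=37): x=-2429/285 (≈-8.5228) theta=-41/285 (≈-0.1439)
After 4 (thin lens f=57): x=-2429/285 (≈-8.5228) theta=92/16245 (≈0.0057)
After 5 (propagate distance d=18): x=-45599/5415 (≈-8.4209) theta=92/16245 (≈0.0057)
After 6 (thin lens f=20): x=-45599/5415 (≈-8.4209) theta=138637/324900 (≈0.4267)
After 7 (propagate distance d=14): x=-397511/162450 (≈-2.4470) theta=138637/324900 (≈0.4267)
After 8 (curved mirror R=-29): x=-397511/162450 (≈-2.4470) theta=810143/3140700 (≈0.2579)
After 9 (propagate distance d=50 (to screen)): x=24616453/2355525 (≈10.4505) theta=810143/3140700 (≈0.2579)
|theta_initial|=0.2000 |theta_final|=810143/3140700 (≈0.2579) -> increased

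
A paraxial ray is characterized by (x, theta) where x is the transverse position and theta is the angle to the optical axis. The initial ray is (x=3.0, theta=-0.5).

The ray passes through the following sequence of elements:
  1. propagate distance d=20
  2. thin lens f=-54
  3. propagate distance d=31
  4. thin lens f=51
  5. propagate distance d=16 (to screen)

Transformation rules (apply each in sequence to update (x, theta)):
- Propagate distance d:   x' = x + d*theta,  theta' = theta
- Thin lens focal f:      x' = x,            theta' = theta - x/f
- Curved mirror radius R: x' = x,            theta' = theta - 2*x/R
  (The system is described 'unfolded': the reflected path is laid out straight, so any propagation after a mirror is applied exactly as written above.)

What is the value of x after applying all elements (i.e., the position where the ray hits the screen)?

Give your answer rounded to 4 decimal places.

Answer: -28.2731

Derivation:
Initial: x=3.0000 theta=-0.5000
After 1 (propagate distance d=20): x=-7.0000 theta=-0.5000
After 2 (thin lens f=-54): x=-7.0000 theta=-17/27 (≈-0.6296)
After 3 (propagate distance d=31): x=-716/27 (≈-26.5185) theta=-17/27 (≈-0.6296)
After 4 (thin lens f=51): x=-716/27 (≈-26.5185) theta=-151/1377 (≈-0.1097)
After 5 (propagate distance d=16 (to screen)): x=-38932/1377 (≈-28.2731) theta=-151/1377 (≈-0.1097)
Rounded to 4 decimal places: x = -28.2731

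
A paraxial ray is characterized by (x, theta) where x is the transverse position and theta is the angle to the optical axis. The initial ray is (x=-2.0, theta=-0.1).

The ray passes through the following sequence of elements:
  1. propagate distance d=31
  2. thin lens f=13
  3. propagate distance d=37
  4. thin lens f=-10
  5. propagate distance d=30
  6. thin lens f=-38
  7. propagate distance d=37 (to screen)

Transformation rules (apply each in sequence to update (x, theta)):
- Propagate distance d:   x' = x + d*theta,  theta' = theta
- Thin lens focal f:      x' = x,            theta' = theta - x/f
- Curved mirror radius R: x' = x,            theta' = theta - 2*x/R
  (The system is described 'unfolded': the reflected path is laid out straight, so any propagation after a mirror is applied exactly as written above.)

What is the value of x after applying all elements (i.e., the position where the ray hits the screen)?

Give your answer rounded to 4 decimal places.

Answer: 94.3915

Derivation:
Initial: x=-2.0000 theta=-0.1000
After 1 (propagate distance d=31): x=-5.1000 theta=-0.1000
After 2 (thin lens f=13): x=-5.1000 theta=19/65 (≈0.2923)
After 3 (propagate distance d=37): x=743/130 (≈5.7154) theta=19/65 (≈0.2923)
After 4 (thin lens f=-10): x=743/130 (≈5.7154) theta=1123/1300 (≈0.8638)
After 5 (propagate distance d=30): x=2056/65 (≈31.6308) theta=1123/1300 (≈0.8638)
After 6 (thin lens f=-38): x=2056/65 (≈31.6308) theta=41897/24700 (≈1.6962)
After 7 (propagate distance d=37 (to screen)): x=2331469/24700 (≈94.3915) theta=41897/24700 (≈1.6962)
Rounded to 4 decimal places: x = 94.3915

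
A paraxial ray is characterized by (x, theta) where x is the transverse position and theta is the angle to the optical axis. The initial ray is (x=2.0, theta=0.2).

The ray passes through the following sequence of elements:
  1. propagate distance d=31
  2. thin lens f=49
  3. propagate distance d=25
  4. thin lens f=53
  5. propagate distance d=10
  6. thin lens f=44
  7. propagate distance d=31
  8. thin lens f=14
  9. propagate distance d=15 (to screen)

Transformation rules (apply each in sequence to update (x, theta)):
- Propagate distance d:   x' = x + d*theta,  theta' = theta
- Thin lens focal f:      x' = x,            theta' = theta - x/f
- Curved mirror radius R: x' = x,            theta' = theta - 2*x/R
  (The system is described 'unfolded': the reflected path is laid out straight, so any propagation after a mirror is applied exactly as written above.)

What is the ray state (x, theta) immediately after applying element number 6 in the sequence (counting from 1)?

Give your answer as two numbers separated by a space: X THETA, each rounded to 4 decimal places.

Initial: x=2.0000 theta=0.2000
After 1 (propagate distance d=31): x=8.2000 theta=0.2000
After 2 (thin lens f=49): x=8.2000 theta=8/245 (≈0.0327)
After 3 (propagate distance d=25): x=2209/245 (≈9.0163) theta=8/245 (≈0.0327)
After 4 (thin lens f=53): x=2209/245 (≈9.0163) theta=-51/371 (≈-0.1375)
After 5 (propagate distance d=10): x=99227/12985 (≈7.6417) theta=-51/371 (≈-0.1375)
After 6 (thin lens f=44): x=99227/12985 (≈7.6417) theta=-177767/571340 (≈-0.3111)
Rounded to 4 decimal places: x = 7.6417, theta = -0.3111

Answer: 7.6417 -0.3111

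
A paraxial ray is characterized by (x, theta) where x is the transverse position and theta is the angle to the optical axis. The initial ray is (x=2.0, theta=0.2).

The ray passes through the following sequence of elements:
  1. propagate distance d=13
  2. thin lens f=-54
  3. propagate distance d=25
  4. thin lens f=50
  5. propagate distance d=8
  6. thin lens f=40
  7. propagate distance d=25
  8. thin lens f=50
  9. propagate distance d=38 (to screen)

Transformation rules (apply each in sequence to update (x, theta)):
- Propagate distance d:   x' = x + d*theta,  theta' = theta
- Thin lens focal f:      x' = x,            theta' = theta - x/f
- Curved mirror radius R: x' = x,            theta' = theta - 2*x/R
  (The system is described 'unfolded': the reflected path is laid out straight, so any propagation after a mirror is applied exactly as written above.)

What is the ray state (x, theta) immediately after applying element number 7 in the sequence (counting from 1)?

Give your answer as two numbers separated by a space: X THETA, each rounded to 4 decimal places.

Answer: 5.8152 -0.2528

Derivation:
Initial: x=2.0000 theta=0.2000
After 1 (propagate distance d=13): x=4.6000 theta=0.2000
After 2 (thin lens f=-54): x=4.6000 theta=77/270 (≈0.2852)
After 3 (propagate distance d=25): x=3167/270 (≈11.7296) theta=77/270 (≈0.2852)
After 4 (thin lens f=50): x=3167/270 (≈11.7296) theta=683/13500 (≈0.0506)
After 5 (propagate distance d=8): x=81907/6750 (≈12.1344) theta=683/13500 (≈0.0506)
After 6 (thin lens f=40): x=81907/6750 (≈12.1344) theta=-7583/30000 (≈-0.2528)
After 7 (propagate distance d=25): x=314021/54000 (≈5.8152) theta=-7583/30000 (≈-0.2528)
Rounded to 4 decimal places: x = 5.8152, theta = -0.2528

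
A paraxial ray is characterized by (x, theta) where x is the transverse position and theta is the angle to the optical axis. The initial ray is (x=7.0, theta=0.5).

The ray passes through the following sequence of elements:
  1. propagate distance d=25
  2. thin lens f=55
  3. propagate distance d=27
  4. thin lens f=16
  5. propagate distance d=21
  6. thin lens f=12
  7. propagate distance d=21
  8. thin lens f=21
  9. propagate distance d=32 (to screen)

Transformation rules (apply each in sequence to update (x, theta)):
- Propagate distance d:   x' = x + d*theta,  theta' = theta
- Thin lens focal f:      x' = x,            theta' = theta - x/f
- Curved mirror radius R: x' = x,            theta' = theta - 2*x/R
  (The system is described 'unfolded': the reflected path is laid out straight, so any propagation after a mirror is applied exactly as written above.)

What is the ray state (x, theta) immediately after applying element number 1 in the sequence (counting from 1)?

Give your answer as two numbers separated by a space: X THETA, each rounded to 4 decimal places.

Answer: 19.5000 0.5000

Derivation:
Initial: x=7.0000 theta=0.5000
After 1 (propagate distance d=25): x=19.5000 theta=0.5000
Rounded to 4 decimal places: x = 19.5000, theta = 0.5000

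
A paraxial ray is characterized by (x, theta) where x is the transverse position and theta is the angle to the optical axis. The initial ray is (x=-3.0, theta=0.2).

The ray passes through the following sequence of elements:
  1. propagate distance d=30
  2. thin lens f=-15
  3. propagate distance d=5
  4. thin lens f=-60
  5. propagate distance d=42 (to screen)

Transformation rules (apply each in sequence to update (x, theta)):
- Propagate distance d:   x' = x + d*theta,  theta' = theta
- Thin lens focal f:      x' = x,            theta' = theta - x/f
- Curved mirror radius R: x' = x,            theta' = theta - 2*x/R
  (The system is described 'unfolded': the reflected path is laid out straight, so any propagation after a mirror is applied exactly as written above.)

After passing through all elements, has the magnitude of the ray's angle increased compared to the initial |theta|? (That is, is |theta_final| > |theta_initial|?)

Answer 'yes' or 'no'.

Answer: yes

Derivation:
Initial: x=-3.0000 theta=0.2000
After 1 (propagate distance d=30): x=3.0000 theta=0.2000
After 2 (thin lens f=-15): x=3.0000 theta=0.4000
After 3 (propagate distance d=5): x=5.0000 theta=0.4000
After 4 (thin lens f=-60): x=5.0000 theta=29/60 (≈0.4833)
After 5 (propagate distance d=42 (to screen)): x=25.3000 theta=29/60 (≈0.4833)
|theta_initial|=0.2000 |theta_final|=29/60 (≈0.4833) -> increased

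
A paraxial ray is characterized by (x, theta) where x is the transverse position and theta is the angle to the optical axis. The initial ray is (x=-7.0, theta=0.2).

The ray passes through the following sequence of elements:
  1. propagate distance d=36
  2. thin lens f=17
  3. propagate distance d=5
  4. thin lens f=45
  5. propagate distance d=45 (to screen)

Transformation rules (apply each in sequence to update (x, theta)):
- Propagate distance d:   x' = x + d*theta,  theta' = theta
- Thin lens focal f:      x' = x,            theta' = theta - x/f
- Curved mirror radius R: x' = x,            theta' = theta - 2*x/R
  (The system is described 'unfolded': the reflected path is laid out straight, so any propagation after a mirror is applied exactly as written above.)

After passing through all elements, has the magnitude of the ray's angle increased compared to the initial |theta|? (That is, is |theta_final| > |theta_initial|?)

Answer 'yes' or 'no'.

Initial: x=-7.0000 theta=0.2000
After 1 (propagate distance d=36): x=0.2000 theta=0.2000
After 2 (thin lens f=17): x=0.2000 theta=16/85 (≈0.1882)
After 3 (propagate distance d=5): x=97/85 (≈1.1412) theta=16/85 (≈0.1882)
After 4 (thin lens f=45): x=97/85 (≈1.1412) theta=623/3825 (≈0.1629)
After 5 (propagate distance d=45 (to screen)): x=144/17 (≈8.4706) theta=623/3825 (≈0.1629)
|theta_initial|=0.2000 |theta_final|=623/3825 (≈0.1629) -> not increased

Answer: no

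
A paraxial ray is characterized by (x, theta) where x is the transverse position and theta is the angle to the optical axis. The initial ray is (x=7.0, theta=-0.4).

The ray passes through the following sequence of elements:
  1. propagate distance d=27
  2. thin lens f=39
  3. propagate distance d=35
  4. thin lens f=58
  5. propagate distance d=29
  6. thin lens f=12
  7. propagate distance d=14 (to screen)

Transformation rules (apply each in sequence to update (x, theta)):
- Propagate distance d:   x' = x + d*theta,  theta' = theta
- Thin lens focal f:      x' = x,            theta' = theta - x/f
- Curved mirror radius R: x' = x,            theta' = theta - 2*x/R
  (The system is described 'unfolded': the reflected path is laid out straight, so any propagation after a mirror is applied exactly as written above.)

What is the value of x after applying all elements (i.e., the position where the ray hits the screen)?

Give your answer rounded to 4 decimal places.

Initial: x=7.0000 theta=-0.4000
After 1 (propagate distance d=27): x=-3.8000 theta=-0.4000
After 2 (thin lens f=39): x=-3.8000 theta=-59/195 (≈-0.3026)
After 3 (propagate distance d=35): x=-2806/195 (≈-14.3897) theta=-59/195 (≈-0.3026)
After 4 (thin lens f=58): x=-2806/195 (≈-14.3897) theta=-308/5655 (≈-0.0545)
After 5 (propagate distance d=29): x=-1038/65 (≈-15.9692) theta=-308/5655 (≈-0.0545)
After 6 (thin lens f=12): x=-1038/65 (≈-15.9692) theta=2887/2262 (≈1.2763)
After 7 (propagate distance d=14 (to screen)): x=10739/5655 (≈1.8990) theta=2887/2262 (≈1.2763)
Rounded to 4 decimal places: x = 1.8990

Answer: 1.8990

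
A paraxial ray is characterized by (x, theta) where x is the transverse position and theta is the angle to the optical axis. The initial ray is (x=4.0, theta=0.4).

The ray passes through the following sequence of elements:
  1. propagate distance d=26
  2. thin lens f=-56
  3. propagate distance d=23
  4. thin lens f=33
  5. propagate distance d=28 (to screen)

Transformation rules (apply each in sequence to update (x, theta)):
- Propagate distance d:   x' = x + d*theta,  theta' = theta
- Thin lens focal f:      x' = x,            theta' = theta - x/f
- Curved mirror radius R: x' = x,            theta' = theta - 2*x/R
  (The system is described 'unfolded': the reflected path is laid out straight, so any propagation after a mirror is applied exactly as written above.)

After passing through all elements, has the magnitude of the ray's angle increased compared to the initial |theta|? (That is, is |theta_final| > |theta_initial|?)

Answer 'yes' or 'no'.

Initial: x=4.0000 theta=0.4000
After 1 (propagate distance d=26): x=14.4000 theta=0.4000
After 2 (thin lens f=-56): x=14.4000 theta=23/35 (≈0.6571)
After 3 (propagate distance d=23): x=1033/35 (≈29.5143) theta=23/35 (≈0.6571)
After 4 (thin lens f=33): x=1033/35 (≈29.5143) theta=-274/1155 (≈-0.2372)
After 5 (propagate distance d=28 (to screen)): x=26417/1155 (≈22.8719) theta=-274/1155 (≈-0.2372)
|theta_initial|=0.4000 |theta_final|=274/1155 (≈0.2372) -> not increased

Answer: no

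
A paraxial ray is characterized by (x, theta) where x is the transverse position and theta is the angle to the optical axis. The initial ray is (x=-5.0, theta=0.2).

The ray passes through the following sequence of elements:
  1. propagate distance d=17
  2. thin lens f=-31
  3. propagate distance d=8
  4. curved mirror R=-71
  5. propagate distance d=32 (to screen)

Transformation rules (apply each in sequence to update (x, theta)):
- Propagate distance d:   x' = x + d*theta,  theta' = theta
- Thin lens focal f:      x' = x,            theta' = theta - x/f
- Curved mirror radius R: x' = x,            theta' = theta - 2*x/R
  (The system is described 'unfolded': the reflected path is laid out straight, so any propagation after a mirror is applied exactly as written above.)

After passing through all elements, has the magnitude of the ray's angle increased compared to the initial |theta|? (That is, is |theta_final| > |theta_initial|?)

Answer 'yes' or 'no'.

Initial: x=-5.0000 theta=0.2000
After 1 (propagate distance d=17): x=-1.6000 theta=0.2000
After 2 (thin lens f=-31): x=-1.6000 theta=23/155 (≈0.1484)
After 3 (propagate distance d=8): x=-64/155 (≈-0.4129) theta=23/155 (≈0.1484)
After 4 (curved mirror R=-71): x=-64/155 (≈-0.4129) theta=301/2201 (≈0.1368)
After 5 (propagate distance d=32 (to screen)): x=43616/11005 (≈3.9633) theta=301/2201 (≈0.1368)
|theta_initial|=0.2000 |theta_final|=301/2201 (≈0.1368) -> not increased

Answer: no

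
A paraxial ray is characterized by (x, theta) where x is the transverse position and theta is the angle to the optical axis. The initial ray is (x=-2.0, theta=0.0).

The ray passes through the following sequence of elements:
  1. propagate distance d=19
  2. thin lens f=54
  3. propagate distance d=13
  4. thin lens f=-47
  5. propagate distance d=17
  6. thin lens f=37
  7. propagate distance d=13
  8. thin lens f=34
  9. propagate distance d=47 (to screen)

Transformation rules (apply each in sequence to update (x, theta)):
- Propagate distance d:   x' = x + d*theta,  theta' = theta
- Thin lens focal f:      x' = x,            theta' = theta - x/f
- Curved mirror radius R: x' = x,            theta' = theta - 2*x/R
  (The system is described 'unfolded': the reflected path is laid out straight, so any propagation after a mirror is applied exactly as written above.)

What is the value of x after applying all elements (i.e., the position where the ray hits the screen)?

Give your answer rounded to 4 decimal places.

Initial: x=-2.0000 theta=0.0000
After 1 (propagate distance d=19): x=-2.0000 theta=0.0000
After 2 (thin lens f=54): x=-2.0000 theta=1/27 (≈0.0370)
After 3 (propagate distance d=13): x=-41/27 (≈-1.5185) theta=1/27 (≈0.0370)
After 4 (thin lens f=-47): x=-41/27 (≈-1.5185) theta=2/423 (≈0.0047)
After 5 (propagate distance d=17): x=-1825/1269 (≈-1.4381) theta=2/423 (≈0.0047)
After 6 (thin lens f=37): x=-1825/1269 (≈-1.4381) theta=2047/46953 (≈0.0436)
After 7 (propagate distance d=13): x=-4546/5217 (≈-0.8714) theta=2047/46953 (≈0.0436)
After 8 (thin lens f=34): x=-4546/5217 (≈-0.8714) theta=55256/798201 (≈0.0692)
After 9 (propagate distance d=47 (to screen)): x=1901494/798201 (≈2.3822) theta=55256/798201 (≈0.0692)
Rounded to 4 decimal places: x = 2.3822

Answer: 2.3822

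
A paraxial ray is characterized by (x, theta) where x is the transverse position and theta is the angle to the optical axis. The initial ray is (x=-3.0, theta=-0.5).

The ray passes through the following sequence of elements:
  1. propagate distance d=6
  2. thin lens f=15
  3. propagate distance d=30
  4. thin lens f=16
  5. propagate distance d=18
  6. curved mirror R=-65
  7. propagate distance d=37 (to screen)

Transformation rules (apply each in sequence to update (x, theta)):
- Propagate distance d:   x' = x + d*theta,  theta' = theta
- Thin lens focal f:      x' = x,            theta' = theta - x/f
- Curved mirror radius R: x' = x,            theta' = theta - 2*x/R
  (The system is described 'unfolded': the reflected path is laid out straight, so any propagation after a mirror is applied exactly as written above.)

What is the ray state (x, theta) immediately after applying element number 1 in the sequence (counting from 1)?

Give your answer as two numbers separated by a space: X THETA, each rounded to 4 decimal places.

Answer: -6.0000 -0.5000

Derivation:
Initial: x=-3.0000 theta=-0.5000
After 1 (propagate distance d=6): x=-6.0000 theta=-0.5000
Rounded to 4 decimal places: x = -6.0000, theta = -0.5000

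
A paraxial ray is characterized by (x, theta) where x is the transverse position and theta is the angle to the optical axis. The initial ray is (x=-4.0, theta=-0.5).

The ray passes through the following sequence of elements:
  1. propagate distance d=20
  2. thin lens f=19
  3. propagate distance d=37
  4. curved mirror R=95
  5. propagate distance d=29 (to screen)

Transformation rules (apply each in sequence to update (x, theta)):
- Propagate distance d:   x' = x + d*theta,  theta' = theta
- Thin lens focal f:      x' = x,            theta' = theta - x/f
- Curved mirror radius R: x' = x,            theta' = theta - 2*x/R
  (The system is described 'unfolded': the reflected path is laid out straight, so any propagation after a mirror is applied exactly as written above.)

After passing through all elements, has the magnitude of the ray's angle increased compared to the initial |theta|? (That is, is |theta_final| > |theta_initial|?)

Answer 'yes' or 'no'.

Initial: x=-4.0000 theta=-0.5000
After 1 (propagate distance d=20): x=-14.0000 theta=-0.5000
After 2 (thin lens f=19): x=-14.0000 theta=9/38 (≈0.2368)
After 3 (propagate distance d=37): x=-199/38 (≈-5.2368) theta=9/38 (≈0.2368)
After 4 (curved mirror R=95): x=-199/38 (≈-5.2368) theta=1253/3610 (≈0.3471)
After 5 (propagate distance d=29 (to screen)): x=8716/1805 (≈4.8288) theta=1253/3610 (≈0.3471)
|theta_initial|=0.5000 |theta_final|=1253/3610 (≈0.3471) -> not increased

Answer: no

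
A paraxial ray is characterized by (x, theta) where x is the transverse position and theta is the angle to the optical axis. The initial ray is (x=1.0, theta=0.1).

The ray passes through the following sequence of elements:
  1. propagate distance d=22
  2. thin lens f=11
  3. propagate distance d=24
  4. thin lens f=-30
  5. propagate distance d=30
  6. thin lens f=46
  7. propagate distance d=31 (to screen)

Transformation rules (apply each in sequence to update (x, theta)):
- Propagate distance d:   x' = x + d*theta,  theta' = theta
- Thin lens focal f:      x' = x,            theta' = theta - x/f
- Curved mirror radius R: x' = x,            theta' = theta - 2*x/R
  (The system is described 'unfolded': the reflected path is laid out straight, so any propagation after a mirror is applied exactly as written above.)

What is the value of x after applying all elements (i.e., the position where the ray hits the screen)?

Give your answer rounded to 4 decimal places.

Initial: x=1.0000 theta=0.1000
After 1 (propagate distance d=22): x=3.2000 theta=0.1000
After 2 (thin lens f=11): x=3.2000 theta=-21/110 (≈-0.1909)
After 3 (propagate distance d=24): x=-76/55 (≈-1.3818) theta=-21/110 (≈-0.1909)
After 4 (thin lens f=-30): x=-76/55 (≈-1.3818) theta=-391/1650 (≈-0.2370)
After 5 (propagate distance d=30): x=-467/55 (≈-8.4909) theta=-391/1650 (≈-0.2370)
After 6 (thin lens f=46): x=-467/55 (≈-8.4909) theta=-994/18975 (≈-0.0524)
After 7 (propagate distance d=31 (to screen)): x=-191929/18975 (≈-10.1148) theta=-994/18975 (≈-0.0524)
Rounded to 4 decimal places: x = -10.1148

Answer: -10.1148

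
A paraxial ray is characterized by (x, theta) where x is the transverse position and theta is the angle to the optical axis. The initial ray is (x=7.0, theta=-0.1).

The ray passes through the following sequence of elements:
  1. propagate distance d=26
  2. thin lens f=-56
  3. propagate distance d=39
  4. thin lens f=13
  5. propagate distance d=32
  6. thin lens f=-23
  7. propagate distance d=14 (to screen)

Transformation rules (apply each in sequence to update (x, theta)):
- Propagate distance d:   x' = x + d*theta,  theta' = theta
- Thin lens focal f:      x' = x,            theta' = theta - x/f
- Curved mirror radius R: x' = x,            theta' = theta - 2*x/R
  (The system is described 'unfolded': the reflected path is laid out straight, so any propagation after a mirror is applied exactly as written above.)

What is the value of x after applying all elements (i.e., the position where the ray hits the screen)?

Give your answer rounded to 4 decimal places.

Answer: -13.6218

Derivation:
Initial: x=7.0000 theta=-0.1000
After 1 (propagate distance d=26): x=4.4000 theta=-0.1000
After 2 (thin lens f=-56): x=4.4000 theta=-3/140 (≈-0.0214)
After 3 (propagate distance d=39): x=499/140 (≈3.5643) theta=-3/140 (≈-0.0214)
After 4 (thin lens f=13): x=499/140 (≈3.5643) theta=-269/910 (≈-0.2956)
After 5 (propagate distance d=32): x=-10729/1820 (≈-5.8951) theta=-269/910 (≈-0.2956)
After 6 (thin lens f=-23): x=-10729/1820 (≈-5.8951) theta=-23103/41860 (≈-0.5519)
After 7 (propagate distance d=14 (to screen)): x=-570209/41860 (≈-13.6218) theta=-23103/41860 (≈-0.5519)
Rounded to 4 decimal places: x = -13.6218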